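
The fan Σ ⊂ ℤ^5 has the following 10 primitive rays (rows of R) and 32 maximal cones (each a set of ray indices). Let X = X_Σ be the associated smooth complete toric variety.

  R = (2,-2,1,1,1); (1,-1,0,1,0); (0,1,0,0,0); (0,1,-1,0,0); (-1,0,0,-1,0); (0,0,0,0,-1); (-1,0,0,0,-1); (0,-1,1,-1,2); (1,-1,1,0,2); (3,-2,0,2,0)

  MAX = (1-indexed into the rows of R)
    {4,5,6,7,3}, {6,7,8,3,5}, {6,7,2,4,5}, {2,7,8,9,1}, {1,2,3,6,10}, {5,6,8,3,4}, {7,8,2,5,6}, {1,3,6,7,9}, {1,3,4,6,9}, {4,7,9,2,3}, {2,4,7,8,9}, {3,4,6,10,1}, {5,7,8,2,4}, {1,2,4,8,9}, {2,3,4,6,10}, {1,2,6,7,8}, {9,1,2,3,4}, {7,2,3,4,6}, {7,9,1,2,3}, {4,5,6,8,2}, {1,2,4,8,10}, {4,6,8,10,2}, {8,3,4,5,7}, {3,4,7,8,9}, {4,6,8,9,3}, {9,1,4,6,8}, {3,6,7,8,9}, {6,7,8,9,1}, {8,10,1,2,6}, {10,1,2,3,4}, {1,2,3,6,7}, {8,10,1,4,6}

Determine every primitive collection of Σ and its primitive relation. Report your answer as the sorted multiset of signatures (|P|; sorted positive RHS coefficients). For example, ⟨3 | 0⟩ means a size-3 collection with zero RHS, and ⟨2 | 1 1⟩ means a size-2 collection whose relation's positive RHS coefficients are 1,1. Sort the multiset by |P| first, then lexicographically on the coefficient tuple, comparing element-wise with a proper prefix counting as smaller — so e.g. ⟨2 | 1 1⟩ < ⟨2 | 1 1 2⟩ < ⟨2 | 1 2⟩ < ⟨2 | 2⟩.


14 collections generate NE(X_Σ); each relation:

  P = {5,9}:  v_{5} + v_{9} = v_{8}  ⇒ sig = ⟨2 | 1⟩
  P = {1,5}:  v_{1} + v_{5} = v_{2} + v_{6} + v_{8}  ⇒ sig = ⟨2 | 1 1 1⟩
  P = {5,10}:  v_{5} + v_{10} = 2·v_{2} + v_{4} + 2·v_{6} + v_{8}  ⇒ sig = ⟨2 | 1 1 2 2⟩
  P = {7,10}:  v_{7} + v_{10} = 2·v_{2} + v_{6}  ⇒ sig = ⟨2 | 1 2⟩
  P = {9,10}:  v_{9} + v_{10} = 2·v_{1} + v_{4}  ⇒ sig = ⟨2 | 1 2⟩
  P = {2,3,5}:  v_{2} + v_{3} + v_{5} = 0  ⇒ sig = ⟨3 | 0⟩
  P = {1,4,7}:  v_{1} + v_{4} + v_{7} = v_{2}  ⇒ sig = ⟨3 | 1⟩
  P = {2,3,8}:  v_{2} + v_{3} + v_{8} = v_{9}  ⇒ sig = ⟨3 | 1⟩
  P = {2,6,9}:  v_{2} + v_{6} + v_{9} = v_{1}  ⇒ sig = ⟨3 | 1⟩
  P = {3,8,10}:  v_{3} + v_{8} + v_{10} = v_{1} + v_{4} + v_{6} + v_{9}  ⇒ sig = ⟨3 | 1 1 1 1⟩
  P = {1,3,8}:  v_{1} + v_{3} + v_{8} = v_{6} + 2·v_{9}  ⇒ sig = ⟨3 | 1 2⟩
  P = {4,6,7,9}:  v_{4} + v_{6} + v_{7} + v_{9} = 0  ⇒ sig = ⟨4 | 0⟩
  P = {1,2,4,6}:  v_{1} + v_{2} + v_{4} + v_{6} = v_{10}  ⇒ sig = ⟨4 | 1⟩
  P = {4,6,7,8}:  v_{4} + v_{6} + v_{7} + v_{8} = v_{5}  ⇒ sig = ⟨4 | 1⟩

Hence PRS(X_Σ) =
[⟨2 | 1⟩, ⟨2 | 1 1 1⟩, ⟨2 | 1 1 2 2⟩, ⟨2 | 1 2⟩, ⟨2 | 1 2⟩, ⟨3 | 0⟩, ⟨3 | 1⟩, ⟨3 | 1⟩, ⟨3 | 1⟩, ⟨3 | 1 1 1 1⟩, ⟨3 | 1 2⟩, ⟨4 | 0⟩, ⟨4 | 1⟩, ⟨4 | 1⟩]


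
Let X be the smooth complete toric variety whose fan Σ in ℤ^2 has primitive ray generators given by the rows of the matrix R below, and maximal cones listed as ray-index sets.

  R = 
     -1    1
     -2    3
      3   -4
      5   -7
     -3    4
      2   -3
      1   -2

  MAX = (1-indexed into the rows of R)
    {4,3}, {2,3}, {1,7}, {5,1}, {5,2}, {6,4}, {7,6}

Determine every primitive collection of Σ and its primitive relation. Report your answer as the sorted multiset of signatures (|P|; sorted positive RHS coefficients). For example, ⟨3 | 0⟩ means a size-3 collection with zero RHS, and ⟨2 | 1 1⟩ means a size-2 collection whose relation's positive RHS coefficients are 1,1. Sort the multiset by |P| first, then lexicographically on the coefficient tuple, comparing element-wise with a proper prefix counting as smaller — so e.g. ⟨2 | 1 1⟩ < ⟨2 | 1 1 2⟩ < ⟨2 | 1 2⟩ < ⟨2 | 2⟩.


Primitive collections (14):

  {2,6}:  v_{2} + v_{6} = 0  ⇒ sig = ⟨2 | 0⟩
  {3,5}:  v_{3} + v_{5} = 0  ⇒ sig = ⟨2 | 0⟩
  {1,2}:  v_{1} + v_{2} = v_{5}  ⇒ sig = ⟨2 | 1⟩
  {1,3}:  v_{1} + v_{3} = v_{6}  ⇒ sig = ⟨2 | 1⟩
  {1,6}:  v_{1} + v_{6} = v_{7}  ⇒ sig = ⟨2 | 1⟩
  {2,4}:  v_{2} + v_{4} = v_{3}  ⇒ sig = ⟨2 | 1⟩
  {2,7}:  v_{2} + v_{7} = v_{1}  ⇒ sig = ⟨2 | 1⟩
  {3,6}:  v_{3} + v_{6} = v_{4}  ⇒ sig = ⟨2 | 1⟩
  {4,5}:  v_{4} + v_{5} = v_{6}  ⇒ sig = ⟨2 | 1⟩
  {5,6}:  v_{5} + v_{6} = v_{1}  ⇒ sig = ⟨2 | 1⟩
  {1,4}:  v_{1} + v_{4} = 2·v_{6}  ⇒ sig = ⟨2 | 2⟩
  {3,7}:  v_{3} + v_{7} = 2·v_{6}  ⇒ sig = ⟨2 | 2⟩
  {5,7}:  v_{5} + v_{7} = 2·v_{1}  ⇒ sig = ⟨2 | 2⟩
  {4,7}:  v_{4} + v_{7} = 3·v_{6}  ⇒ sig = ⟨2 | 3⟩

Signatures (|P|; sorted positive RHS coefficients), sorted:
[⟨2 | 0⟩, ⟨2 | 0⟩, ⟨2 | 1⟩, ⟨2 | 1⟩, ⟨2 | 1⟩, ⟨2 | 1⟩, ⟨2 | 1⟩, ⟨2 | 1⟩, ⟨2 | 1⟩, ⟨2 | 1⟩, ⟨2 | 2⟩, ⟨2 | 2⟩, ⟨2 | 2⟩, ⟨2 | 3⟩]


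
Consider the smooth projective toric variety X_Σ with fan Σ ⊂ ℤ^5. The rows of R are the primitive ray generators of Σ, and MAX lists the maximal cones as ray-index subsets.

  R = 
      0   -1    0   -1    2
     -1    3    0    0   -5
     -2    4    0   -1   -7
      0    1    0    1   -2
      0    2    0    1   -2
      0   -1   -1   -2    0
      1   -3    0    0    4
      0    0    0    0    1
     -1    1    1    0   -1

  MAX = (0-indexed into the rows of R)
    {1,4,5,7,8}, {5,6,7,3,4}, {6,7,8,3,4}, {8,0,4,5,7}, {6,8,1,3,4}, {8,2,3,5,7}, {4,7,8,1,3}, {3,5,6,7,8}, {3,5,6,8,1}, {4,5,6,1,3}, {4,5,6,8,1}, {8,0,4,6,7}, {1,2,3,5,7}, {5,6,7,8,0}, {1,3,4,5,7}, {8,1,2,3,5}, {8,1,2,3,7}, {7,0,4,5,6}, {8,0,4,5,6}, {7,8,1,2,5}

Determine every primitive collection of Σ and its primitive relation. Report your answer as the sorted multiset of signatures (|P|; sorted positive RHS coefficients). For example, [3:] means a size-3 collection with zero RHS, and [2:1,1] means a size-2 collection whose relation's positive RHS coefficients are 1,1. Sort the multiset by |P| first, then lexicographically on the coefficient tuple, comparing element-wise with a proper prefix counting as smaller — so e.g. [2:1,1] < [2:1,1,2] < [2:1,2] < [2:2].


9 minimal non-faces of Δ(Σ) (on 9 rays):

  P={0,3}:  v_{0} + v_{3} = 0 — sig = [2:]
  P={0,1}:  v_{0} + v_{1} = v_{4} + v_{5} + v_{8} — sig = [2:1,1,1]
  P={2,6}:  v_{2} + v_{6} = v_{3} + v_{5} + v_{8} — sig = [2:1,1,1]
  P={0,2}:  v_{0} + v_{2} = v_{1} + v_{5} + v_{7} + v_{8} — sig = [2:1,1,1,1]
  P={2,4}:  v_{2} + v_{4} = 2·v_{1} + v_{7} — sig = [2:1,2]
  P={1,6,7}:  v_{1} + v_{6} + v_{7} = 0 — sig = [3:]
  P={3,4,5,8}:  v_{3} + v_{4} + v_{5} + v_{8} = v_{1} — sig = [4:1]
  P={1,3,5,7,8}:  v_{1} + v_{3} + v_{5} + v_{7} + v_{8} = v_{2} — sig = [5:1]
  P={4,5,6,7,8}:  v_{4} + v_{5} + v_{6} + v_{7} + v_{8} = v_{0} — sig = [5:1]

so the primitive-relation signature multiset is
{ [2:],  [2:1,1,1] ×2,  [2:1,1,1,1],  [2:1,2],  [3:],  [4:1],  [5:1] ×2 }


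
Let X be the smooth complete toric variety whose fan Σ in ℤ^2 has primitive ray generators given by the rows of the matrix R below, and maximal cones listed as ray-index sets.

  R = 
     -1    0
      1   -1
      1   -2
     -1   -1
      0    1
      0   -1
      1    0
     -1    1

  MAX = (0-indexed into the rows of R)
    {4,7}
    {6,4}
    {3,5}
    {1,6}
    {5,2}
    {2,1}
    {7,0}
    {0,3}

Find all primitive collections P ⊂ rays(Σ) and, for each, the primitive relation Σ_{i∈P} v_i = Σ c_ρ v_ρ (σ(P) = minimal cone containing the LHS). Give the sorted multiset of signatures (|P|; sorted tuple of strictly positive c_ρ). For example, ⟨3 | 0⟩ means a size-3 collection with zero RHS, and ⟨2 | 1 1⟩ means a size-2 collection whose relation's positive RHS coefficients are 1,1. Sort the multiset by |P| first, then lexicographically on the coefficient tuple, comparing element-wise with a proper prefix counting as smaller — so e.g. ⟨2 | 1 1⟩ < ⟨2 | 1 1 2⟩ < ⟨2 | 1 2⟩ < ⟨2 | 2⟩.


20 minimal non-faces of Δ(Σ) (on 8 rays):

  P = {0,6}:  v_{0} + v_{6} = 0  so sig = ⟨2 | 0⟩
  P = {1,7}:  v_{1} + v_{7} = 0  so sig = ⟨2 | 0⟩
  P = {4,5}:  v_{4} + v_{5} = 0  so sig = ⟨2 | 0⟩
  P = {0,1}:  v_{0} + v_{1} = v_{5}  so sig = ⟨2 | 1⟩
  P = {0,4}:  v_{0} + v_{4} = v_{7}  so sig = ⟨2 | 1⟩
  P = {0,5}:  v_{0} + v_{5} = v_{3}  so sig = ⟨2 | 1⟩
  P = {1,4}:  v_{1} + v_{4} = v_{6}  so sig = ⟨2 | 1⟩
  P = {1,5}:  v_{1} + v_{5} = v_{2}  so sig = ⟨2 | 1⟩
  P = {2,4}:  v_{2} + v_{4} = v_{1}  so sig = ⟨2 | 1⟩
  P = {2,7}:  v_{2} + v_{7} = v_{5}  so sig = ⟨2 | 1⟩
  P = {3,4}:  v_{3} + v_{4} = v_{0}  so sig = ⟨2 | 1⟩
  P = {3,6}:  v_{3} + v_{6} = v_{5}  so sig = ⟨2 | 1⟩
  P = {5,6}:  v_{5} + v_{6} = v_{1}  so sig = ⟨2 | 1⟩
  P = {5,7}:  v_{5} + v_{7} = v_{0}  so sig = ⟨2 | 1⟩
  P = {6,7}:  v_{6} + v_{7} = v_{4}  so sig = ⟨2 | 1⟩
  P = {0,2}:  v_{0} + v_{2} = 2·v_{5}  so sig = ⟨2 | 2⟩
  P = {1,3}:  v_{1} + v_{3} = 2·v_{5}  so sig = ⟨2 | 2⟩
  P = {2,6}:  v_{2} + v_{6} = 2·v_{1}  so sig = ⟨2 | 2⟩
  P = {3,7}:  v_{3} + v_{7} = 2·v_{0}  so sig = ⟨2 | 2⟩
  P = {2,3}:  v_{2} + v_{3} = 3·v_{5}  so sig = ⟨2 | 3⟩

so the primitive-relation signature multiset is
[⟨2 | 0⟩, ⟨2 | 0⟩, ⟨2 | 0⟩, ⟨2 | 1⟩, ⟨2 | 1⟩, ⟨2 | 1⟩, ⟨2 | 1⟩, ⟨2 | 1⟩, ⟨2 | 1⟩, ⟨2 | 1⟩, ⟨2 | 1⟩, ⟨2 | 1⟩, ⟨2 | 1⟩, ⟨2 | 1⟩, ⟨2 | 1⟩, ⟨2 | 2⟩, ⟨2 | 2⟩, ⟨2 | 2⟩, ⟨2 | 2⟩, ⟨2 | 3⟩]


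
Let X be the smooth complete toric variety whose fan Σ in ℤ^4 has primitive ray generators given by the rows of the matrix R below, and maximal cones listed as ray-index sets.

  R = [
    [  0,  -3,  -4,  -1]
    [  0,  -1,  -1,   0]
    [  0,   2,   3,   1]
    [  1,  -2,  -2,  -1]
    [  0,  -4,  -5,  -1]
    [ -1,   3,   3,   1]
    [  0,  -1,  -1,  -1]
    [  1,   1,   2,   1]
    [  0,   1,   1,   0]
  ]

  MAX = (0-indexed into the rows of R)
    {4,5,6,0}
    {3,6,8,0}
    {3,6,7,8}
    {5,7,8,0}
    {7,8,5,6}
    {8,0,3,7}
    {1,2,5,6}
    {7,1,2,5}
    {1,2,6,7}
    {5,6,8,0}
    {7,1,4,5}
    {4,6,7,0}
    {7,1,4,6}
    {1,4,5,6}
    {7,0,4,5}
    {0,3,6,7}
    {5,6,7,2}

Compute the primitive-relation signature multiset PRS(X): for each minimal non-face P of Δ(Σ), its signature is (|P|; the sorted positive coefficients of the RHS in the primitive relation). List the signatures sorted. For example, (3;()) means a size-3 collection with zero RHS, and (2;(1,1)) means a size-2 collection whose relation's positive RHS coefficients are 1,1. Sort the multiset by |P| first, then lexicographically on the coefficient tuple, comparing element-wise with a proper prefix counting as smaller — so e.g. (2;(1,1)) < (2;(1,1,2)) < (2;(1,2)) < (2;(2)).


14 minimal non-faces of Δ(Σ) (on 9 rays):

  {1,8}:  v_{1} + v_{8} = 0 — sig = (2;())
  {0,1}:  v_{0} + v_{1} = v_{4} — sig = (2;(1))
  {0,2}:  v_{0} + v_{2} = v_{1} — sig = (2;(1))
  {3,5}:  v_{3} + v_{5} = v_{8} — sig = (2;(1))
  {4,8}:  v_{4} + v_{8} = v_{0} — sig = (2;(1))
  {2,3}:  v_{2} + v_{3} = v_{6} + v_{7} — sig = (2;(1,1))
  {1,3}:  v_{1} + v_{3} = v_{0} + v_{6} + v_{7} — sig = (2;(1,1,1))
  {2,8}:  v_{2} + v_{8} = v_{5} + v_{6} + v_{7} — sig = (2;(1,1,1))
  {3,4}:  v_{3} + v_{4} = 2·v_{0} + v_{6} + v_{7} — sig = (2;(1,1,2))
  {2,4}:  v_{2} + v_{4} = 2·v_{1} — sig = (2;(2))
  {0,5,6,7}:  v_{0} + v_{5} + v_{6} + v_{7} = 0 — sig = (4;())
  {0,6,7,8}:  v_{0} + v_{6} + v_{7} + v_{8} = v_{3} — sig = (4;(1))
  {1,5,6,7}:  v_{1} + v_{5} + v_{6} + v_{7} = v_{2} — sig = (4;(1))
  {4,5,6,7}:  v_{4} + v_{5} + v_{6} + v_{7} = v_{1} — sig = (4;(1))

Signatures (|P|; sorted positive RHS coefficients), sorted:
[(2;()), (2;(1)), (2;(1)), (2;(1)), (2;(1)), (2;(1,1)), (2;(1,1,1)), (2;(1,1,1)), (2;(1,1,2)), (2;(2)), (4;()), (4;(1)), (4;(1)), (4;(1))]


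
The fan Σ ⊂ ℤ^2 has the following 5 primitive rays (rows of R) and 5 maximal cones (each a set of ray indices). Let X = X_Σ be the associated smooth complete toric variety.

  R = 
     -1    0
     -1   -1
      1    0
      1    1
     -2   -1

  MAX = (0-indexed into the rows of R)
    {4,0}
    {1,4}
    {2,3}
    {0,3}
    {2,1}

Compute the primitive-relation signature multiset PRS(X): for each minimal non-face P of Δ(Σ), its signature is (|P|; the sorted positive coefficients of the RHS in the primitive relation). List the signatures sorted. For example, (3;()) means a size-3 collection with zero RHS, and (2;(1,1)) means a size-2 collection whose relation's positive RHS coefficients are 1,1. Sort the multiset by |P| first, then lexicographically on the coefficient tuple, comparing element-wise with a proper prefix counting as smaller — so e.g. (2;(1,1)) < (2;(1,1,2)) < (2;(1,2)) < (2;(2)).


Δ(Σ) — 5 vertices, 5 min non-faces:

  P = {0,2}:  v_{0} + v_{2} = 0 — sig = (2;())
  P = {1,3}:  v_{1} + v_{3} = 0 — sig = (2;())
  P = {0,1}:  v_{0} + v_{1} = v_{4} — sig = (2;(1))
  P = {2,4}:  v_{2} + v_{4} = v_{1} — sig = (2;(1))
  P = {3,4}:  v_{3} + v_{4} = v_{0} — sig = (2;(1))

Signatures (|P|; sorted positive RHS coefficients), sorted:
    (2;())
    (2;())
    (2;(1))
    (2;(1))
    (2;(1))


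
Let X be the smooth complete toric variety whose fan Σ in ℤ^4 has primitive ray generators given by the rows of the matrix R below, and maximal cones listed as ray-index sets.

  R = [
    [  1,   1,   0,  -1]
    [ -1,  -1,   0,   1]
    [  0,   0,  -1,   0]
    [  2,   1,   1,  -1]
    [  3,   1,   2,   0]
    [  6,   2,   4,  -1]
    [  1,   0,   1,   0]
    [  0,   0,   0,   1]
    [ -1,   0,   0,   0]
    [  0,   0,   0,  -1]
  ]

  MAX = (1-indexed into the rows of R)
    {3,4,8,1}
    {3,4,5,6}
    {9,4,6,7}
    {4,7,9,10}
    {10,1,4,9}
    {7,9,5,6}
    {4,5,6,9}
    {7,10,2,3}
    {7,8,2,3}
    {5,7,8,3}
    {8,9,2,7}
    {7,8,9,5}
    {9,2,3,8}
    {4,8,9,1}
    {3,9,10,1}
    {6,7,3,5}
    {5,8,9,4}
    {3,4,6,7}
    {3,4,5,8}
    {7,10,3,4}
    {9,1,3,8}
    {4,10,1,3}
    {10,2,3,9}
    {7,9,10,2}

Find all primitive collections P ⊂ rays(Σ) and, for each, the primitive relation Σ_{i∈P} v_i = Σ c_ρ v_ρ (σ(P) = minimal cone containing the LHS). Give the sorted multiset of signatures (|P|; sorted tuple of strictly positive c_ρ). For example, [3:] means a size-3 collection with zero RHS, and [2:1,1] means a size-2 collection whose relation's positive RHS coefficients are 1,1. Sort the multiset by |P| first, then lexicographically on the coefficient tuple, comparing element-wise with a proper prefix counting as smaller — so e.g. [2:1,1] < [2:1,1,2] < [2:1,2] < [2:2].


Δ(Σ) — 10 vertices, 17 min non-faces:

  {1,2}:  v_{1} + v_{2} = 0  →  sig = [2:]
  {8,10}:  v_{8} + v_{10} = 0  →  sig = [2:]
  {1,7}:  v_{1} + v_{7} = v_{4}  →  sig = [2:1]
  {2,4}:  v_{2} + v_{4} = v_{7}  →  sig = [2:1]
  {5,10}:  v_{5} + v_{10} = v_{4} + v_{7}  →  sig = [2:1,1]
  {1,5}:  v_{1} + v_{5} = 2·v_{4} + v_{8}  →  sig = [2:1,2]
  {1,6}:  v_{1} + v_{6} = 2·v_{4} + v_{5}  →  sig = [2:1,2]
  {2,5}:  v_{2} + v_{5} = 2·v_{7} + v_{8}  →  sig = [2:1,2]
  {2,6}:  v_{2} + v_{6} = v_{5} + 2·v_{7}  →  sig = [2:1,2]
  {6,8}:  v_{6} + v_{8} = 2·v_{5}  →  sig = [2:2]
  {6,10}:  v_{6} + v_{10} = 2·v_{4} + 2·v_{7}  →  sig = [2:2,2]
  {3,7,9}:  v_{3} + v_{7} + v_{9} = 0  →  sig = [3:]
  {3,4,9}:  v_{3} + v_{4} + v_{9} = v_{1}  →  sig = [3:1]
  {4,5,7}:  v_{4} + v_{5} + v_{7} = v_{6}  →  sig = [3:1]
  {4,7,8}:  v_{4} + v_{7} + v_{8} = v_{5}  →  sig = [3:1]
  {3,5,9}:  v_{3} + v_{5} + v_{9} = v_{4} + v_{8}  →  sig = [3:1,1]
  {3,6,9}:  v_{3} + v_{6} + v_{9} = v_{4} + v_{5}  →  sig = [3:1,1]

Hence PRS(X_Σ) =
{ [2:] ×2,  [2:1] ×2,  [2:1,1],  [2:1,2] ×4,  [2:2],  [2:2,2],  [3:],  [3:1] ×3,  [3:1,1] ×2 }


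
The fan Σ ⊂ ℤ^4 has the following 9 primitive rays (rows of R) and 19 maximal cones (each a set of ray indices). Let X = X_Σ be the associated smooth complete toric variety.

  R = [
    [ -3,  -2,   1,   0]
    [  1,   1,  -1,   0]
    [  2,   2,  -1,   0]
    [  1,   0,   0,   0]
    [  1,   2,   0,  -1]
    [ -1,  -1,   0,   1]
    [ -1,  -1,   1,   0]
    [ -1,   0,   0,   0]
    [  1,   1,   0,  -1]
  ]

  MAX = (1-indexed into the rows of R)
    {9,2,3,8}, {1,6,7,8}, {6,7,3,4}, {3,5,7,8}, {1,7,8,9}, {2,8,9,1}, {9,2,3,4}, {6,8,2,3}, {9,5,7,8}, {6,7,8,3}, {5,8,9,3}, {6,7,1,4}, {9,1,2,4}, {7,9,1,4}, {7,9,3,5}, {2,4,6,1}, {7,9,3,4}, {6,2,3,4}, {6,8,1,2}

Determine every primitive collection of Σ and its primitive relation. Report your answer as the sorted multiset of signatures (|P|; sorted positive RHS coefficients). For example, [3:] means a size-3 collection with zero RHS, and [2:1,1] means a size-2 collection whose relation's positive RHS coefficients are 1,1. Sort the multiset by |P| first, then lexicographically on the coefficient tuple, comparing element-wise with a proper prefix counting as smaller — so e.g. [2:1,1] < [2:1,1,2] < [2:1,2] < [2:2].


Minimal non-faces — 9 found among 9 rays, 19 max cones:

  • {2,7}:  v_{2} + v_{7} = 0 ; sig = [2:]
  • {4,8}:  v_{4} + v_{8} = 0 ; sig = [2:]
  • {6,9}:  v_{6} + v_{9} = 0 ; sig = [2:]
  • {1,3}:  v_{1} + v_{3} = v_{8} ; sig = [2:1]
  • {2,5}:  v_{2} + v_{5} = v_{3} + v_{8} + v_{9} ; sig = [2:1,1,1]
  • {4,5}:  v_{4} + v_{5} = v_{3} + v_{7} + v_{9} ; sig = [2:1,1,1]
  • {5,6}:  v_{5} + v_{6} = v_{3} + v_{7} + v_{8} ; sig = [2:1,1,1]
  • {1,5}:  v_{1} + v_{5} = v_{7} + 2·v_{8} + v_{9} ; sig = [2:1,1,2]
  • {3,7,8,9}:  v_{3} + v_{7} + v_{8} + v_{9} = v_{5} ; sig = [4:1]

Hence PRS(X_Σ) =
    |P|=2: 8 collections, coeffs (), (), (), (1), (1,1,1), (1,1,1), (1,1,1), (1,1,2)
    |P|=4: 1 collection, coeffs (1)


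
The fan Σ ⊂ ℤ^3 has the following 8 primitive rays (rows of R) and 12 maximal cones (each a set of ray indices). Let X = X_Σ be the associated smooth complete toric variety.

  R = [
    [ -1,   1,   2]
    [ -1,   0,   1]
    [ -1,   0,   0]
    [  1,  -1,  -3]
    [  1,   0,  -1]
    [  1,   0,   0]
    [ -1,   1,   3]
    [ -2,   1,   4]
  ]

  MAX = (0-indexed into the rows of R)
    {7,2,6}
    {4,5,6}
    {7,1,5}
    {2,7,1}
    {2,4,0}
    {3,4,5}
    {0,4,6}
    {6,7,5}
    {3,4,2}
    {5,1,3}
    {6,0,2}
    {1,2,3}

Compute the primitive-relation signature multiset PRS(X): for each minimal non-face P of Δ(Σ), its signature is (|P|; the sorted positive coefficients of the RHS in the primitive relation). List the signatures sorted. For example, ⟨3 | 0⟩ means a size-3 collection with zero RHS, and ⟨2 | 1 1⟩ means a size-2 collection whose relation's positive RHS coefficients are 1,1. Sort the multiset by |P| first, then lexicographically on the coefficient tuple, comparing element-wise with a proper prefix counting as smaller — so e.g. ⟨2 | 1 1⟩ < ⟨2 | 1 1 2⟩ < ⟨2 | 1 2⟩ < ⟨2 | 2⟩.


The 11 primitive collections of Σ (r=8, n=3):

  {1,4}:  v_{1} + v_{4} = 0  so sig = ⟨2 | 0⟩
  {2,5}:  v_{2} + v_{5} = 0  so sig = ⟨2 | 0⟩
  {3,6}:  v_{3} + v_{6} = 0  so sig = ⟨2 | 0⟩
  {1,6}:  v_{1} + v_{6} = v_{7}  so sig = ⟨2 | 1⟩
  {3,7}:  v_{3} + v_{7} = v_{1}  so sig = ⟨2 | 1⟩
  {4,7}:  v_{4} + v_{7} = v_{6}  so sig = ⟨2 | 1⟩
  {0,1}:  v_{0} + v_{1} = v_{2} + v_{6}  so sig = ⟨2 | 1 1⟩
  {0,3}:  v_{0} + v_{3} = v_{2} + v_{4}  so sig = ⟨2 | 1 1⟩
  {0,5}:  v_{0} + v_{5} = v_{4} + v_{6}  so sig = ⟨2 | 1 1⟩
  {0,7}:  v_{0} + v_{7} = v_{2} + 2·v_{6}  so sig = ⟨2 | 1 2⟩
  {2,4,6}:  v_{2} + v_{4} + v_{6} = v_{0}  so sig = ⟨3 | 1⟩

Signatures (|P|; sorted positive RHS coefficients), sorted:
    ⟨2 | 0⟩
    ⟨2 | 0⟩
    ⟨2 | 0⟩
    ⟨2 | 1⟩
    ⟨2 | 1⟩
    ⟨2 | 1⟩
    ⟨2 | 1 1⟩
    ⟨2 | 1 1⟩
    ⟨2 | 1 1⟩
    ⟨2 | 1 2⟩
    ⟨3 | 1⟩


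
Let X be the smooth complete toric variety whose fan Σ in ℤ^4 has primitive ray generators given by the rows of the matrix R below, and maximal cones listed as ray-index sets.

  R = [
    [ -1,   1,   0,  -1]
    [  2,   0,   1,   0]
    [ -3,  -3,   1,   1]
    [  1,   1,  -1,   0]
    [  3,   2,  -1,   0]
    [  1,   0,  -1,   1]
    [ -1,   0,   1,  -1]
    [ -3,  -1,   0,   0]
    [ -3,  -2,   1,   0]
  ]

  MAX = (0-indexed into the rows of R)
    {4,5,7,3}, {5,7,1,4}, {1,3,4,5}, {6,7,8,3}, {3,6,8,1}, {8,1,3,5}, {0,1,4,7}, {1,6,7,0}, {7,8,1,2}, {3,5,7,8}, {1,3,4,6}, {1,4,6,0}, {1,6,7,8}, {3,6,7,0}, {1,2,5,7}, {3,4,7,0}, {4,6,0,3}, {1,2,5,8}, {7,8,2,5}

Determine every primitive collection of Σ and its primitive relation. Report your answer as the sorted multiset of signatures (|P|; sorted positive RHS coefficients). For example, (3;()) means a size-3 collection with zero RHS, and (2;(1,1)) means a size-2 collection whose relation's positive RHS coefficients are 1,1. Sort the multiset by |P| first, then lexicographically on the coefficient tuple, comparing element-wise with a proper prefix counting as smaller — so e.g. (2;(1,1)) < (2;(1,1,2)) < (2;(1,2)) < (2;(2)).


Minimal non-faces — 12 found among 9 rays, 19 max cones:

  • {4,8}:  v_{4} + v_{8} = 0 ; sig = (2;())
  • {5,6}:  v_{5} + v_{6} = 0 ; sig = (2;())
  • {0,5}:  v_{0} + v_{5} = v_{4} + v_{7} ; sig = (2;(1,1))
  • {0,8}:  v_{0} + v_{8} = v_{6} + v_{7} ; sig = (2;(1,1))
  • {2,3}:  v_{2} + v_{3} = v_{5} + v_{8} ; sig = (2;(1,1))
  • {2,4}:  v_{2} + v_{4} = v_{1} + v_{5} + v_{7} ; sig = (2;(1,1,1))
  • {2,6}:  v_{2} + v_{6} = v_{1} + v_{7} + v_{8} ; sig = (2;(1,1,1))
  • {0,2}:  v_{0} + v_{2} = v_{1} + 2·v_{7} ; sig = (2;(1,2))
  • {1,3,7}:  v_{1} + v_{3} + v_{7} = 0 ; sig = (3;())
  • {4,6,7}:  v_{4} + v_{6} + v_{7} = v_{0} ; sig = (3;(1))
  • {0,1,3}:  v_{0} + v_{1} + v_{3} = v_{4} + v_{6} ; sig = (3;(1,1))
  • {1,5,7,8}:  v_{1} + v_{5} + v_{7} + v_{8} = v_{2} ; sig = (4;(1))

Hence PRS(X_Σ) =
{ (2;()) ×2,  (2;(1,1)) ×3,  (2;(1,1,1)) ×2,  (2;(1,2)),  (3;()),  (3;(1)),  (3;(1,1)),  (4;(1)) }


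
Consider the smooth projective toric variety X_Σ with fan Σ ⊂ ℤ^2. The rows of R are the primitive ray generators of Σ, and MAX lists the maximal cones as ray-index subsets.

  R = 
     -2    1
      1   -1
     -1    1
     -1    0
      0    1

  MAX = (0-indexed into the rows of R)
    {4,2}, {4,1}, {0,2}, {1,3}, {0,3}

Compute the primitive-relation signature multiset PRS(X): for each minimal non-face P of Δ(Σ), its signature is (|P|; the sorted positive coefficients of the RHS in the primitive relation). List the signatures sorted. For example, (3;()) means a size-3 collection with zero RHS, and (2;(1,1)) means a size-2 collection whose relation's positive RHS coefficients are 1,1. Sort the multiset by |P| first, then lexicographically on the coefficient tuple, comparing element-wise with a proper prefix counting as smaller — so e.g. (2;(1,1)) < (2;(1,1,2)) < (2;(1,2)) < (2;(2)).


Primitive collections (5):

  P={1,2}:  v_{1} + v_{2} = 0  ⟹  sig = (2;())
  P={0,1}:  v_{0} + v_{1} = v_{3}  ⟹  sig = (2;(1))
  P={2,3}:  v_{2} + v_{3} = v_{0}  ⟹  sig = (2;(1))
  P={3,4}:  v_{3} + v_{4} = v_{2}  ⟹  sig = (2;(1))
  P={0,4}:  v_{0} + v_{4} = 2·v_{2}  ⟹  sig = (2;(2))

Signatures (|P|; sorted positive RHS coefficients), sorted:
{ (2;()),  (2;(1)) ×3,  (2;(2)) }


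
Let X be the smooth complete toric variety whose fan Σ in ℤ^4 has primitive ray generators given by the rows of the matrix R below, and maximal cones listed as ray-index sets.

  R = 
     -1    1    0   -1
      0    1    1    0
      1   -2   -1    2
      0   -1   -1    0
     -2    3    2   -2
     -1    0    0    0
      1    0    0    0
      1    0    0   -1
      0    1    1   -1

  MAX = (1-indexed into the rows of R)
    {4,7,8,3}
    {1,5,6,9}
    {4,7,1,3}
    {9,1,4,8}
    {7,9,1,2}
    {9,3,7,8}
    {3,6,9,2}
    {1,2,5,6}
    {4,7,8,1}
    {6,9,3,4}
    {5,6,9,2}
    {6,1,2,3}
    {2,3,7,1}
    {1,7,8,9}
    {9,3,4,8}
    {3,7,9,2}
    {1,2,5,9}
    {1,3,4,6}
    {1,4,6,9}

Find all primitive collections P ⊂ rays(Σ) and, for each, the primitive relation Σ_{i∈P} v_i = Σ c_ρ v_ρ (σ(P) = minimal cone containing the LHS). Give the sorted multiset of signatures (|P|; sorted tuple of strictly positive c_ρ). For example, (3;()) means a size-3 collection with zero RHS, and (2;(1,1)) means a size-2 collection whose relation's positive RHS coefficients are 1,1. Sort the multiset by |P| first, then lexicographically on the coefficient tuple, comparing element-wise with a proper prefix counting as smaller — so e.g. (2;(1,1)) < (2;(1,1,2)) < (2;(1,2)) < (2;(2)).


Minimal non-faces — 12 found among 9 rays, 19 max cones:

  • {2,4}:  v_{2} + v_{4} = 0  →  sig = (2;())
  • {6,7}:  v_{6} + v_{7} = 0  →  sig = (2;())
  • {2,8}:  v_{2} + v_{8} = v_{7} + v_{9}  →  sig = (2;(1,1))
  • {3,5}:  v_{3} + v_{5} = v_{2} + v_{6}  →  sig = (2;(1,1))
  • {6,8}:  v_{6} + v_{8} = v_{4} + v_{9}  →  sig = (2;(1,1))
  • {4,5}:  v_{4} + v_{5} = v_{1} + v_{6} + v_{9}  →  sig = (2;(1,1,1))
  • {5,7}:  v_{5} + v_{7} = v_{1} + v_{2} + v_{9}  →  sig = (2;(1,1,1))
  • {5,8}:  v_{5} + v_{8} = v_{1} + 2·v_{9}  →  sig = (2;(1,2))
  • {1,3,9}:  v_{1} + v_{3} + v_{9} = 0  →  sig = (3;())
  • {4,7,9}:  v_{4} + v_{7} + v_{9} = v_{8}  →  sig = (3;(1))
  • {1,3,8}:  v_{1} + v_{3} + v_{8} = v_{4} + v_{7}  →  sig = (3;(1,1))
  • {1,2,6,9}:  v_{1} + v_{2} + v_{6} + v_{9} = v_{5}  →  sig = (4;(1))

Hence PRS(X_Σ) =
    (2;())
    (2;())
    (2;(1,1))
    (2;(1,1))
    (2;(1,1))
    (2;(1,1,1))
    (2;(1,1,1))
    (2;(1,2))
    (3;())
    (3;(1))
    (3;(1,1))
    (4;(1))


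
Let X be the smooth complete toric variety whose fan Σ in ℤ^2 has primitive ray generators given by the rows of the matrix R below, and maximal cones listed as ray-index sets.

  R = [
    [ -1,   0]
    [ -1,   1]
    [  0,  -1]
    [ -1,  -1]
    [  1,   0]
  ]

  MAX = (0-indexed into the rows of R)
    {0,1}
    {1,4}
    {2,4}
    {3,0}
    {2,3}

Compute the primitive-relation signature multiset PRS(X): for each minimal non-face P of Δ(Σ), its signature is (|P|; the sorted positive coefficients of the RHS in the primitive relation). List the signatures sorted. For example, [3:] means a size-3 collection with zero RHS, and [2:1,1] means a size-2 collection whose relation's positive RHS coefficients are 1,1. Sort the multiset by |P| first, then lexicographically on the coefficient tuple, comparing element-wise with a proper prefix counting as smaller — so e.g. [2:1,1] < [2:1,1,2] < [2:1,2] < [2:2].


5 collections generate NE(X_Σ); each relation:

  P={0,4}:  v_{0} + v_{4} = 0  →  sig = [2:]
  P={0,2}:  v_{0} + v_{2} = v_{3}  →  sig = [2:1]
  P={1,2}:  v_{1} + v_{2} = v_{0}  →  sig = [2:1]
  P={3,4}:  v_{3} + v_{4} = v_{2}  →  sig = [2:1]
  P={1,3}:  v_{1} + v_{3} = 2·v_{0}  →  sig = [2:2]

Sorted signature multiset PRS(X):
    [2:]
    [2:1]
    [2:1]
    [2:1]
    [2:2]


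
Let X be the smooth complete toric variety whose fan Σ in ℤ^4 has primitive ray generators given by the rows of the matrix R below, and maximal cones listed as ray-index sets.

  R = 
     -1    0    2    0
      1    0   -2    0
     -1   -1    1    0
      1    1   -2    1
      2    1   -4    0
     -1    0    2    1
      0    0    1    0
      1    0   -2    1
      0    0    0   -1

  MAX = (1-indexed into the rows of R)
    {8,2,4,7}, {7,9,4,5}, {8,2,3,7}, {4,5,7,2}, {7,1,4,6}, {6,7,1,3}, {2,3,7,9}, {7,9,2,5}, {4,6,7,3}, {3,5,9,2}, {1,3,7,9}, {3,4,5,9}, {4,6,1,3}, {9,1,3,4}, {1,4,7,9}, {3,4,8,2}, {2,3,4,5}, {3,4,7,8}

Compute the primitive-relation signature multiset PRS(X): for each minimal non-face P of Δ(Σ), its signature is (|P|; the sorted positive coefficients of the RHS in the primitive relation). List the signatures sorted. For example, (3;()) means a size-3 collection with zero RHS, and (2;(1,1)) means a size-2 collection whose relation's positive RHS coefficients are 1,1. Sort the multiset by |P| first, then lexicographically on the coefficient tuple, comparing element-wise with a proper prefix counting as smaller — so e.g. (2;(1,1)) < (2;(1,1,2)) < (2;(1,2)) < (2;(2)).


14 collections generate NE(X_Σ); each relation:

  • {1,2}:  v_{1} + v_{2} = 0  ⇒ sig = (2;())
  • {5,6}:  v_{5} + v_{6} = v_{4}  ⇒ sig = (2;(1))
  • {6,9}:  v_{6} + v_{9} = v_{1}  ⇒ sig = (2;(1))
  • {8,9}:  v_{8} + v_{9} = v_{2}  ⇒ sig = (2;(1))
  • {1,5}:  v_{1} + v_{5} = v_{4} + v_{9}  ⇒ sig = (2;(1,1))
  • {1,8}:  v_{1} + v_{8} = v_{3} + v_{4} + v_{7}  ⇒ sig = (2;(1,1,1))
  • {2,6}:  v_{2} + v_{6} = v_{3} + v_{4} + v_{7}  ⇒ sig = (2;(1,1,1))
  • {5,8}:  v_{5} + v_{8} = 2·v_{2} + v_{4}  ⇒ sig = (2;(1,2))
  • {6,8}:  v_{6} + v_{8} = 2·v_{3} + 2·v_{4} + 2·v_{7}  ⇒ sig = (2;(2,2,2))
  • {2,4,9}:  v_{2} + v_{4} + v_{9} = v_{5}  ⇒ sig = (3;(1))
  • {3,5,7}:  v_{3} + v_{5} + v_{7} = v_{2}  ⇒ sig = (3;(1))
  • {3,4,7,9}:  v_{3} + v_{4} + v_{7} + v_{9} = 0  ⇒ sig = (4;())
  • {1,3,4,7}:  v_{1} + v_{3} + v_{4} + v_{7} = v_{6}  ⇒ sig = (4;(1))
  • {2,3,4,7}:  v_{2} + v_{3} + v_{4} + v_{7} = v_{8}  ⇒ sig = (4;(1))

Hence PRS(X_Σ) =
    |P|=2: 9 collections, coeffs (), (1), (1), (1), (1,1), (1,1,1), (1,1,1), (1,2), (2,2,2)
    |P|=3: 2 collections, coeffs (1), (1)
    |P|=4: 3 collections, coeffs (), (1), (1)


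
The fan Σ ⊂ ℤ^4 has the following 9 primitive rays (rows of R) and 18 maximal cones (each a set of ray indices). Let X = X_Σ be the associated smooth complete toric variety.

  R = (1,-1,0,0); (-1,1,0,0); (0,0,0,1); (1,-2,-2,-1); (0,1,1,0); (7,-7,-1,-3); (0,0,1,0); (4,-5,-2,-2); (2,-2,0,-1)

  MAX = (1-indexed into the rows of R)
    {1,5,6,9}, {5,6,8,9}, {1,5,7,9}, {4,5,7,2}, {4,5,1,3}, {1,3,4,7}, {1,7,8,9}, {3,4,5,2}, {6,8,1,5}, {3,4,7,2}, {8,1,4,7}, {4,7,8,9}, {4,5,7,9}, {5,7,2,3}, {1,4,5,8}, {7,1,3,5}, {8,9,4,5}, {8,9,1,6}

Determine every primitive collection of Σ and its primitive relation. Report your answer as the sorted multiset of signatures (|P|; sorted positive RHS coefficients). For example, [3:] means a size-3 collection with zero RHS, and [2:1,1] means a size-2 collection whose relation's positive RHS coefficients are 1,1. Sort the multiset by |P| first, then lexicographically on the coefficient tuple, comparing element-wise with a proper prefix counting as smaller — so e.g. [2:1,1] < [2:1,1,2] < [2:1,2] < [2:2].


Δ(Σ) — 9 vertices, 14 min non-faces:

  {1,2}:  v_{1} + v_{2} = 0 — sig = [2:]
  {2,8}:  v_{2} + v_{8} = v_{4} + v_{9} — sig = [2:1,1]
  {2,6}:  v_{2} + v_{6} = v_{5} + v_{8} + v_{9} — sig = [2:1,1,1]
  {2,9}:  v_{2} + v_{9} = v_{4} + v_{5} + v_{7} — sig = [2:1,1,1]
  {3,6}:  v_{3} + v_{6} = 3·v_{1} + v_{5} + v_{8} — sig = [2:1,1,3]
  {4,6}:  v_{4} + v_{6} = v_{5} + 2·v_{8} — sig = [2:1,2]
  {3,8}:  v_{3} + v_{8} = 3·v_{1} + v_{4} — sig = [2:1,3]
  {6,7}:  v_{6} + v_{7} = v_{1} + 3·v_{9} — sig = [2:1,3]
  {3,9}:  v_{3} + v_{9} = 2·v_{1} — sig = [2:2]
  {1,4,9}:  v_{1} + v_{4} + v_{9} = v_{8} — sig = [3:1]
  {5,7,8}:  v_{5} + v_{7} + v_{8} = 2·v_{9} — sig = [3:2]
  {1,4,5,7}:  v_{1} + v_{4} + v_{5} + v_{7} = v_{9} — sig = [4:1]
  {1,5,8,9}:  v_{1} + v_{5} + v_{8} + v_{9} = v_{6} — sig = [4:1]
  {3,4,5,7}:  v_{3} + v_{4} + v_{5} + v_{7} = v_{1} — sig = [4:1]

Hence PRS(X_Σ) =
[[2:], [2:1,1], [2:1,1,1], [2:1,1,1], [2:1,1,3], [2:1,2], [2:1,3], [2:1,3], [2:2], [3:1], [3:2], [4:1], [4:1], [4:1]]


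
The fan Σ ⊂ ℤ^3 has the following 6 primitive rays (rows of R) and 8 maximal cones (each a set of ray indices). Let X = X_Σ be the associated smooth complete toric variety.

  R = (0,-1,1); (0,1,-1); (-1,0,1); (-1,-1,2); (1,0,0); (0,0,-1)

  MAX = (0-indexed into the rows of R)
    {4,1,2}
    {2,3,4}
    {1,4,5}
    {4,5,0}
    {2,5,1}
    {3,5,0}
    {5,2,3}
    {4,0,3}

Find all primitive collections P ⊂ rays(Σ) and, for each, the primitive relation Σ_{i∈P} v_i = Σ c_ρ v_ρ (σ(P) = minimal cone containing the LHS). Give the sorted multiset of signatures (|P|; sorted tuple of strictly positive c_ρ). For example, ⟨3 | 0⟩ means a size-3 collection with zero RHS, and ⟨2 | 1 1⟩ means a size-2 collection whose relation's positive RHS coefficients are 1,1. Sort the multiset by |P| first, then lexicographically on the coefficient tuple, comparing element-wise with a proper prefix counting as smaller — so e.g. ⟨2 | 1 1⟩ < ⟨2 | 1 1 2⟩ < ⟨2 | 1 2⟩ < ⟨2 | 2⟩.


5 collections generate NE(X_Σ); each relation:

  P={0,1}:  v_{0} + v_{1} = 0  ⟹  sig = ⟨2 | 0⟩
  P={0,2}:  v_{0} + v_{2} = v_{3}  ⟹  sig = ⟨2 | 1⟩
  P={1,3}:  v_{1} + v_{3} = v_{2}  ⟹  sig = ⟨2 | 1⟩
  P={2,4,5}:  v_{2} + v_{4} + v_{5} = 0  ⟹  sig = ⟨3 | 0⟩
  P={3,4,5}:  v_{3} + v_{4} + v_{5} = v_{0}  ⟹  sig = ⟨3 | 1⟩

Hence PRS(X_Σ) =
{ ⟨2 | 0⟩,  ⟨2 | 1⟩ ×2,  ⟨3 | 0⟩,  ⟨3 | 1⟩ }


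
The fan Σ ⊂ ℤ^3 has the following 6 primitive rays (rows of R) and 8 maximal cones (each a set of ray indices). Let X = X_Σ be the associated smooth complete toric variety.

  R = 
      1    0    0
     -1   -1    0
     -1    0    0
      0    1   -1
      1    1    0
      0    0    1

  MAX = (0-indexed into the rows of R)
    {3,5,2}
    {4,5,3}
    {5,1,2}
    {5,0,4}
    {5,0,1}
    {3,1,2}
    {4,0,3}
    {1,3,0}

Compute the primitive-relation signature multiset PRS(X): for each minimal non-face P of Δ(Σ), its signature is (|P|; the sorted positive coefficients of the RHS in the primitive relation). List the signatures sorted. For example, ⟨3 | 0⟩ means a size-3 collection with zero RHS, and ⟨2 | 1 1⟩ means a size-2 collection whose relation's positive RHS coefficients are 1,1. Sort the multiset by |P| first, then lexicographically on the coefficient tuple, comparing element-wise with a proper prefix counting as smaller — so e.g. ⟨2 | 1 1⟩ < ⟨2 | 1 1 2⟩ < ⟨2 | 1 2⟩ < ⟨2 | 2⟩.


5 collections generate NE(X_Σ); each relation:

  P={0,2}:  v_{0} + v_{2} = 0  →  sig = ⟨2 | 0⟩
  P={1,4}:  v_{1} + v_{4} = 0  →  sig = ⟨2 | 0⟩
  P={2,4}:  v_{2} + v_{4} = v_{3} + v_{5}  →  sig = ⟨2 | 1 1⟩
  P={0,3,5}:  v_{0} + v_{3} + v_{5} = v_{4}  →  sig = ⟨3 | 1⟩
  P={1,3,5}:  v_{1} + v_{3} + v_{5} = v_{2}  →  sig = ⟨3 | 1⟩

Signatures (|P|; sorted positive RHS coefficients), sorted:
    |P|=2: 3 collections, coeffs (), (), (1,1)
    |P|=3: 2 collections, coeffs (1), (1)


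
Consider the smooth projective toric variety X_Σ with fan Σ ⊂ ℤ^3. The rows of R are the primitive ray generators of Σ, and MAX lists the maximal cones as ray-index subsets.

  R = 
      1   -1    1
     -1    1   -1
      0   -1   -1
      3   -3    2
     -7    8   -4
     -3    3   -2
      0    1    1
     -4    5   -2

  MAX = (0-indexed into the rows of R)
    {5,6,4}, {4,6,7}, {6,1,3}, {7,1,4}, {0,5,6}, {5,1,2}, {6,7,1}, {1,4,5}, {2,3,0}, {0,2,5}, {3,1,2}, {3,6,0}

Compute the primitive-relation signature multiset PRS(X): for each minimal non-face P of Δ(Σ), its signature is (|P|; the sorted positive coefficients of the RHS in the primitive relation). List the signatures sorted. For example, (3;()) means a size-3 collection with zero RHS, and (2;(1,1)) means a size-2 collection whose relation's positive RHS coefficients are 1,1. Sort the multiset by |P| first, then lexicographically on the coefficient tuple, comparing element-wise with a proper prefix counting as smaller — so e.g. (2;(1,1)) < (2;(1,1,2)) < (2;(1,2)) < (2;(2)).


Δ(Σ) — 8 vertices, 12 min non-faces:

  {0,1}:  v_{0} + v_{1} = 0  →  sig = (2;())
  {2,6}:  v_{2} + v_{6} = 0  →  sig = (2;())
  {3,5}:  v_{3} + v_{5} = 0  →  sig = (2;())
  {3,4}:  v_{3} + v_{4} = v_{7}  →  sig = (2;(1))
  {5,7}:  v_{5} + v_{7} = v_{4}  →  sig = (2;(1))
  {0,7}:  v_{0} + v_{7} = v_{5} + v_{6}  →  sig = (2;(1,1))
  {2,7}:  v_{2} + v_{7} = v_{1} + v_{5}  →  sig = (2;(1,1))
  {3,7}:  v_{3} + v_{7} = v_{1} + v_{6}  →  sig = (2;(1,1))
  {0,4}:  v_{0} + v_{4} = 2·v_{5} + v_{6}  →  sig = (2;(1,2))
  {2,4}:  v_{2} + v_{4} = v_{1} + 2·v_{5}  →  sig = (2;(1,2))
  {1,5,6}:  v_{1} + v_{5} + v_{6} = v_{7}  →  sig = (3;(1))
  {1,4,6}:  v_{1} + v_{4} + v_{6} = 2·v_{7}  →  sig = (3;(2))

so the primitive-relation signature multiset is
{ (2;()) ×3,  (2;(1)) ×2,  (2;(1,1)) ×3,  (2;(1,2)) ×2,  (3;(1)),  (3;(2)) }


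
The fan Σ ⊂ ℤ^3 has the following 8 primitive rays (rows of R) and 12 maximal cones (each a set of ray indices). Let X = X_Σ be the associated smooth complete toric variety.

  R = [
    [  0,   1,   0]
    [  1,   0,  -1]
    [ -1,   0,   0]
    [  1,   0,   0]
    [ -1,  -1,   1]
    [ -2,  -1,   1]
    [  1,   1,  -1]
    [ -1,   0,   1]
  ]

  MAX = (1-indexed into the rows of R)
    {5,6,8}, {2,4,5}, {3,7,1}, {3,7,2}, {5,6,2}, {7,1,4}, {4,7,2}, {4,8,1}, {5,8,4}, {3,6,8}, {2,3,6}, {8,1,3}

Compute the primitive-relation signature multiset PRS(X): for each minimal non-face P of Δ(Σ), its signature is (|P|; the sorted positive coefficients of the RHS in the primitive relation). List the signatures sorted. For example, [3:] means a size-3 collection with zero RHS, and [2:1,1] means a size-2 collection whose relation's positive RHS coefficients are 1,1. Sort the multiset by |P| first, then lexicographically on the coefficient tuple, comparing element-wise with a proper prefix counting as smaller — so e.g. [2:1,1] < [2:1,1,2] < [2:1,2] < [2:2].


10 collections generate NE(X_Σ); each relation:

  P={2,8}:  v_{2} + v_{8} = 0  ⟹  sig = [2:]
  P={3,4}:  v_{3} + v_{4} = 0  ⟹  sig = [2:]
  P={5,7}:  v_{5} + v_{7} = 0  ⟹  sig = [2:]
  P={1,2}:  v_{1} + v_{2} = v_{7}  ⟹  sig = [2:1]
  P={1,5}:  v_{1} + v_{5} = v_{8}  ⟹  sig = [2:1]
  P={3,5}:  v_{3} + v_{5} = v_{6}  ⟹  sig = [2:1]
  P={4,6}:  v_{4} + v_{6} = v_{5}  ⟹  sig = [2:1]
  P={6,7}:  v_{6} + v_{7} = v_{3}  ⟹  sig = [2:1]
  P={7,8}:  v_{7} + v_{8} = v_{1}  ⟹  sig = [2:1]
  P={1,6}:  v_{1} + v_{6} = v_{3} + v_{8}  ⟹  sig = [2:1,1]

so the primitive-relation signature multiset is
{ [2:] ×3,  [2:1] ×6,  [2:1,1] }


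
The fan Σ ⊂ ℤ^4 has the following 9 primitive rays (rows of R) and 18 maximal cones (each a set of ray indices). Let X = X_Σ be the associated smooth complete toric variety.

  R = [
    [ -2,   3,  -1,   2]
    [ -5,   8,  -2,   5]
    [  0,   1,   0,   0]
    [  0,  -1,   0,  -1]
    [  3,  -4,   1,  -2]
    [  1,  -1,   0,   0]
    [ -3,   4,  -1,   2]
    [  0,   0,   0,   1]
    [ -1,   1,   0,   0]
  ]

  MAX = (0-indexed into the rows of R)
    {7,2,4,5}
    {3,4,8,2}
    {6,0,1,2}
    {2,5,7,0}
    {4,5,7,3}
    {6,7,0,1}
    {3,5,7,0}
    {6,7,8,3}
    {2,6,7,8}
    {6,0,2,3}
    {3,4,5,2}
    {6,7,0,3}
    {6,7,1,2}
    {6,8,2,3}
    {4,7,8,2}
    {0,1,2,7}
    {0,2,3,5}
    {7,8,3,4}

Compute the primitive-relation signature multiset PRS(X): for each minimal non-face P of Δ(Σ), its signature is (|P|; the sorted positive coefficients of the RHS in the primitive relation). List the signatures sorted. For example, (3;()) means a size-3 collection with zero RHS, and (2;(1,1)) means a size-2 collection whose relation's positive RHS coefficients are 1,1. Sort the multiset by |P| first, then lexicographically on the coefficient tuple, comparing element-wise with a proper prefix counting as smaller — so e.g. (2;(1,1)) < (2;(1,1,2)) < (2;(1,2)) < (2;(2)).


Primitive collections (11):

  • {4,6}:  v_{4} + v_{6} = 0  ⟹  sig = (2;())
  • {5,8}:  v_{5} + v_{8} = 0  ⟹  sig = (2;())
  • {0,4}:  v_{0} + v_{4} = v_{5}  ⟹  sig = (2;(1))
  • {0,8}:  v_{0} + v_{8} = v_{6}  ⟹  sig = (2;(1))
  • {5,6}:  v_{5} + v_{6} = v_{0}  ⟹  sig = (2;(1))
  • {1,3}:  v_{1} + v_{3} = v_{0} + v_{6}  ⟹  sig = (2;(1,1))
  • {1,4}:  v_{1} + v_{4} = v_{0} + v_{2} + v_{7}  ⟹  sig = (2;(1,1,1))
  • {1,5}:  v_{1} + v_{5} = 2·v_{0} + v_{2} + v_{7}  ⟹  sig = (2;(1,1,2))
  • {1,8}:  v_{1} + v_{8} = v_{2} + 2·v_{6} + v_{7}  ⟹  sig = (2;(1,1,2))
  • {2,3,7}:  v_{2} + v_{3} + v_{7} = 0  ⟹  sig = (3;())
  • {0,2,6,7}:  v_{0} + v_{2} + v_{6} + v_{7} = v_{1}  ⟹  sig = (4;(1))

so the primitive-relation signature multiset is
{ (2;()) ×2,  (2;(1)) ×3,  (2;(1,1)),  (2;(1,1,1)),  (2;(1,1,2)) ×2,  (3;()),  (4;(1)) }


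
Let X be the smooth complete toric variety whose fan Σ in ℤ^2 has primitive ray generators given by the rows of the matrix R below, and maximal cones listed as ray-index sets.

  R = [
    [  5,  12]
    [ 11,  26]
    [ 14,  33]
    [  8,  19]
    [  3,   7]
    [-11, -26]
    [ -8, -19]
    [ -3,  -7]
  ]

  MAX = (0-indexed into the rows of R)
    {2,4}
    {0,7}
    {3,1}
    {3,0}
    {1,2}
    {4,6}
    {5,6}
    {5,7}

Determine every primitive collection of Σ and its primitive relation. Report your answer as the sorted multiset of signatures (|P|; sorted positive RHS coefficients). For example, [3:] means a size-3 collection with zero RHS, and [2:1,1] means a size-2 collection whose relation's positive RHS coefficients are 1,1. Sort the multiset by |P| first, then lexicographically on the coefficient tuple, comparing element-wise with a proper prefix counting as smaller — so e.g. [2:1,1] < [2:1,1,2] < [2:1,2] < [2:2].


Primitive collections (20):

  {1,5}:  v_{1} + v_{5} = 0 — sig = [2:]
  {3,6}:  v_{3} + v_{6} = 0 — sig = [2:]
  {4,7}:  v_{4} + v_{7} = 0 — sig = [2:]
  {0,4}:  v_{0} + v_{4} = v_{3} — sig = [2:1]
  {0,6}:  v_{0} + v_{6} = v_{7} — sig = [2:1]
  {1,4}:  v_{1} + v_{4} = v_{2} — sig = [2:1]
  {1,6}:  v_{1} + v_{6} = v_{4} — sig = [2:1]
  {1,7}:  v_{1} + v_{7} = v_{3} — sig = [2:1]
  {2,5}:  v_{2} + v_{5} = v_{4} — sig = [2:1]
  {2,7}:  v_{2} + v_{7} = v_{1} — sig = [2:1]
  {3,4}:  v_{3} + v_{4} = v_{1} — sig = [2:1]
  {3,5}:  v_{3} + v_{5} = v_{7} — sig = [2:1]
  {3,7}:  v_{3} + v_{7} = v_{0} — sig = [2:1]
  {4,5}:  v_{4} + v_{5} = v_{6} — sig = [2:1]
  {6,7}:  v_{6} + v_{7} = v_{5} — sig = [2:1]
  {0,2}:  v_{0} + v_{2} = v_{1} + v_{3} — sig = [2:1,1]
  {0,1}:  v_{0} + v_{1} = 2·v_{3} — sig = [2:2]
  {0,5}:  v_{0} + v_{5} = 2·v_{7} — sig = [2:2]
  {2,3}:  v_{2} + v_{3} = 2·v_{1} — sig = [2:2]
  {2,6}:  v_{2} + v_{6} = 2·v_{4} — sig = [2:2]

so the primitive-relation signature multiset is
    |P|=2: 20 collections, coeffs (), (), (), (1), (1), (1), (1), (1), (1), (1), (1), (1), (1), (1), (1), (1,1), (2), (2), (2), (2)
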